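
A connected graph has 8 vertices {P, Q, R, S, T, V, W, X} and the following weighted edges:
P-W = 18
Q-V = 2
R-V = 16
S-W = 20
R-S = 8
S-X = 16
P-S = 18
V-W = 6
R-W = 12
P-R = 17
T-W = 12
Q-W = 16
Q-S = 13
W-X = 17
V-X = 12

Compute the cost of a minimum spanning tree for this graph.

69

Prim, starting at S.
Step 1: cheapest edge leaving the tree is R-S (8); add R.
Step 2: cheapest edge leaving the tree is R-W (12); add W.
Step 3: cheapest edge leaving the tree is V-W (6); add V.
Step 4: cheapest edge leaving the tree is Q-V (2); add Q.
Step 5: cheapest edge leaving the tree is T-W (12); add T.
Step 6: cheapest edge leaving the tree is V-X (12); add X.
Step 7: cheapest edge leaving the tree is P-R (17); add P.
MST edges: R-S, R-W, V-W, Q-V, T-W, V-X, P-R; total weight 8+12+6+2+12+12+17 = 69.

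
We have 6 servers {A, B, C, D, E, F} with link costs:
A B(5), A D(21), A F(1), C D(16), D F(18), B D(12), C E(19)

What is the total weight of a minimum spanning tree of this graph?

Kruskal's algorithm — process edges by increasing weight (ties by edge label):
A F (1): add. Components now {A,F} {B} {C} {D} {E}
A B (5): add. Components now {A,B,F} {C} {D} {E}
B D (12): add. Components now {A,B,D,F} {C} {E}
C D (16): add. Components now {A,B,C,D,F} {E}
D F (18): skip — D and F already connected.
C E (19): add. Components now {A,B,C,D,E,F}
MST edges: A F, A B, B D, C D, C E; total weight 1+5+12+16+19 = 53.

53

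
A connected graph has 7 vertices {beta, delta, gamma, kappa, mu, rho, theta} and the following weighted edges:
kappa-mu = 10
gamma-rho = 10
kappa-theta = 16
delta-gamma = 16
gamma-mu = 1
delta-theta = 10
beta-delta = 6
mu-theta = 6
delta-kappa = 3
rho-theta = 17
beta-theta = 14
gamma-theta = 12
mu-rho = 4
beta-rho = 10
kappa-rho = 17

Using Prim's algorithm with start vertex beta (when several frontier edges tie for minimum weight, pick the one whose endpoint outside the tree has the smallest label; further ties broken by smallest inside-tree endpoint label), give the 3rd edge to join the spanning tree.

kappa-mu

Prim, starting at beta.
Step 1: cheapest edge leaving the tree is beta-delta (6); add delta.
Step 2: cheapest edge leaving the tree is delta-kappa (3); add kappa.
Step 3: cheapest edge leaving the tree is kappa-mu (10); add mu.
Step 4: cheapest edge leaving the tree is gamma-mu (1); add gamma.
Step 5: cheapest edge leaving the tree is mu-rho (4); add rho.
Step 6: cheapest edge leaving the tree is mu-theta (6); add theta.
The 3rd edge added is kappa-mu.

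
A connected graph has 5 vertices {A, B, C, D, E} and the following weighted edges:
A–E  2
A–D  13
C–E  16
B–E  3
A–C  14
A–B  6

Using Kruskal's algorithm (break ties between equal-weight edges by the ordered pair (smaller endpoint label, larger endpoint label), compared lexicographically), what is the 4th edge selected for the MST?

A-C

Kruskal's algorithm — process edges by increasing weight (ties by edge label):
A–E (2): add. Components now {A,E} {B} {C} {D}
B–E (3): add. Components now {A,B,E} {C} {D}
A–B (6): skip — A and B already connected.
A–D (13): add. Components now {A,B,D,E} {C}
A–C (14): add. Components now {A,B,C,D,E}
The 4th edge added is A–C.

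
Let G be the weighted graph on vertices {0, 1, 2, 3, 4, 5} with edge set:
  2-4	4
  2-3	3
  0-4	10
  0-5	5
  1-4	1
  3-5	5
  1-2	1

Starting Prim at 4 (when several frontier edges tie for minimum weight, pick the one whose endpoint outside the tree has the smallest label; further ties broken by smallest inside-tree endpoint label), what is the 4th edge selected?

Prim, starting at 4.
Step 1: cheapest edge leaving the tree is 1-4 (1); add 1.
Step 2: cheapest edge leaving the tree is 1-2 (1); add 2.
Step 3: cheapest edge leaving the tree is 2-3 (3); add 3.
Step 4: cheapest edge leaving the tree is 3-5 (5); add 5.
Step 5: cheapest edge leaving the tree is 0-5 (5); add 0.
The 4th edge added is 3-5.

3-5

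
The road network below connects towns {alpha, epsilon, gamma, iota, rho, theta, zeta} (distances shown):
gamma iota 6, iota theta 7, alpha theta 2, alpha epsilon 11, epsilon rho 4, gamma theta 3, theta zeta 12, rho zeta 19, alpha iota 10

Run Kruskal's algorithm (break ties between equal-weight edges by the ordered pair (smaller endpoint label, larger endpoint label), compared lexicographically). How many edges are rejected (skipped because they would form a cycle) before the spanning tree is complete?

2

Sort edges by weight, then run Kruskal:
alpha theta (2): add. Components now {alpha,theta} {gamma} {epsilon} {zeta} {iota} {rho}
gamma theta (3): add. Components now {alpha,gamma,theta} {epsilon} {zeta} {iota} {rho}
epsilon rho (4): add. Components now {alpha,gamma,theta} {epsilon,rho} {zeta} {iota}
gamma iota (6): add. Components now {alpha,gamma,iota,theta} {epsilon,rho} {zeta}
iota theta (7): skip — iota and theta already connected.
alpha iota (10): skip — alpha and iota already connected.
alpha epsilon (11): add. Components now {alpha,epsilon,gamma,iota,rho,theta} {zeta}
theta zeta (12): add. Components now {alpha,epsilon,gamma,iota,rho,theta,zeta}
Edges rejected before the tree was complete: 2.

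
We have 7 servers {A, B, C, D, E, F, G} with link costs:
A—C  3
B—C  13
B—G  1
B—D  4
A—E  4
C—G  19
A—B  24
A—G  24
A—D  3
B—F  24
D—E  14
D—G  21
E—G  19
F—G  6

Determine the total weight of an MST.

Kruskal's algorithm — process edges by increasing weight (ties by edge label):
B—G (1): add — endpoints in different components.
A—C (3): add — endpoints in different components.
A—D (3): add — endpoints in different components.
A—E (4): add — endpoints in different components.
B—D (4): add — endpoints in different components.
F—G (6): add — endpoints in different components.
MST edges: B—G, A—C, A—D, A—E, B—D, F—G; total weight 1+3+3+4+4+6 = 21.

21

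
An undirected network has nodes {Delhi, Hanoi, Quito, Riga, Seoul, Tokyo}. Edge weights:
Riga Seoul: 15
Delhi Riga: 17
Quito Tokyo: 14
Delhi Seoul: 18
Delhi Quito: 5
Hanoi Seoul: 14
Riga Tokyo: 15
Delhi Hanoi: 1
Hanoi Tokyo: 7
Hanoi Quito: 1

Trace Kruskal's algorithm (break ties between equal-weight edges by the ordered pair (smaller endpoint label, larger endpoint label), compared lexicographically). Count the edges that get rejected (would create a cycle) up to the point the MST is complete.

Kruskal: consider edges lightest-first.
Delhi Hanoi (1): add. Components now {Delhi,Hanoi} {Quito} {Riga} {Seoul} {Tokyo}
Hanoi Quito (1): add. Components now {Delhi,Hanoi,Quito} {Riga} {Seoul} {Tokyo}
Delhi Quito (5): skip — Delhi and Quito already connected.
Hanoi Tokyo (7): add. Components now {Delhi,Hanoi,Quito,Tokyo} {Riga} {Seoul}
Hanoi Seoul (14): add. Components now {Delhi,Hanoi,Quito,Seoul,Tokyo} {Riga}
Quito Tokyo (14): skip — Quito and Tokyo already connected.
Riga Seoul (15): add. Components now {Delhi,Hanoi,Quito,Riga,Seoul,Tokyo}
Edges rejected before the tree was complete: 2.

2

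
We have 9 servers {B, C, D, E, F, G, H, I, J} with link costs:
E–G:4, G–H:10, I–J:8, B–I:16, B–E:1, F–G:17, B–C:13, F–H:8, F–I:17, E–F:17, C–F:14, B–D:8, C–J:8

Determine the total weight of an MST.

60

Grow the tree from I using Prim:
Step 1: cheapest edge leaving the tree is I–J (8); add J.
Step 2: cheapest edge leaving the tree is C–J (8); add C.
Step 3: cheapest edge leaving the tree is B–C (13); add B.
Step 4: cheapest edge leaving the tree is B–E (1); add E.
Step 5: cheapest edge leaving the tree is E–G (4); add G.
Step 6: cheapest edge leaving the tree is B–D (8); add D.
Step 7: cheapest edge leaving the tree is G–H (10); add H.
Step 8: cheapest edge leaving the tree is F–H (8); add F.
MST edges: I–J, C–J, B–C, B–E, E–G, B–D, G–H, F–H; total weight 8+8+13+1+4+8+10+8 = 60.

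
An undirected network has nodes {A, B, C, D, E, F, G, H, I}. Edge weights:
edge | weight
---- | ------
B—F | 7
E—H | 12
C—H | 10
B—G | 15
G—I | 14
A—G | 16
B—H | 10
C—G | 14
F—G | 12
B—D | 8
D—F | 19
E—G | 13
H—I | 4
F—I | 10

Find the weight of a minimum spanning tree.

79

Kruskal's algorithm — process edges by increasing weight (ties by edge label):
H—I (4): add — endpoints in different components.
B—F (7): add — endpoints in different components.
B—D (8): add — endpoints in different components.
B—H (10): add — endpoints in different components.
C—H (10): add — endpoints in different components.
F—I (10): skip — F and I already connected.
E—H (12): add — endpoints in different components.
F—G (12): add — endpoints in different components.
E—G (13): skip — E and G already connected.
C—G (14): skip — C and G already connected.
G—I (14): skip — G and I already connected.
B—G (15): skip — B and G already connected.
A—G (16): add — endpoints in different components.
MST edges: H—I, B—F, B—D, B—H, C—H, E—H, F—G, A—G; total weight 4+7+8+10+10+12+12+16 = 79.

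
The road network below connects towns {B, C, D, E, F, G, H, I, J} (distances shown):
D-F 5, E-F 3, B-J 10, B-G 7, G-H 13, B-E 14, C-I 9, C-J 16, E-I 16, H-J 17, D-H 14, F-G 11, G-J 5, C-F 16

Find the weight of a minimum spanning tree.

Grow the tree from D using Prim:
Step 1: frontier [D-F 5, D-H 14] → take D-F (5); add F.
Step 2: frontier [D-H 14, E-F 3, F-G 11, C-F 16] → take E-F (3); add E.
Step 3: frontier [D-H 14, B-E 14, E-I 16, F-G 11, C-F 16] → take F-G (11); add G.
Step 4: frontier [D-H 14, B-E 14, E-I 16, C-F 16, G-J 5, B-G 7, G-H 13] → take G-J (5); add J.
Step 5: frontier [D-H 14, B-E 14, E-I 16, C-F 16, B-G 7, G-H 13, B-J 10, C-J 16, H-J 17] → take B-G (7); add B.
Step 6: frontier [D-H 14, E-I 16, C-F 16, G-H 13, C-J 16, H-J 17] → take G-H (13); add H.
Step 7: frontier [E-I 16, C-F 16, C-J 16] → take C-F (16); add C.
Step 8: frontier [C-I 9, E-I 16] → take C-I (9); add I.
MST edges: D-F, E-F, F-G, G-J, B-G, G-H, C-F, C-I; total weight 5+3+11+5+7+13+16+9 = 69.

69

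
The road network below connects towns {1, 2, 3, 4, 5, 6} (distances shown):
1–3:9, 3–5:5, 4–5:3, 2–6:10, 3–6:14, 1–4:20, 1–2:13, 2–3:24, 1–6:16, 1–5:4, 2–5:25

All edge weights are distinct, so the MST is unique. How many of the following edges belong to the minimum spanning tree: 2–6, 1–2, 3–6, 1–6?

2

Sort edges by weight, then run Kruskal:
4–5 (3): add. Components now {1} {2} {3} {4,5} {6}
1–5 (4): add. Components now {1,4,5} {2} {3} {6}
3–5 (5): add. Components now {1,3,4,5} {2} {6}
1–3 (9): skip — 1 and 3 already connected.
2–6 (10): add. Components now {1,3,4,5} {2,6}
1–2 (13): add. Components now {1,2,3,4,5,6}
MST edge set: {4–5, 1–5, 3–5, 2–6, 1–2}.
Of the listed edges, {2–6, 1–2} are in the MST → 2.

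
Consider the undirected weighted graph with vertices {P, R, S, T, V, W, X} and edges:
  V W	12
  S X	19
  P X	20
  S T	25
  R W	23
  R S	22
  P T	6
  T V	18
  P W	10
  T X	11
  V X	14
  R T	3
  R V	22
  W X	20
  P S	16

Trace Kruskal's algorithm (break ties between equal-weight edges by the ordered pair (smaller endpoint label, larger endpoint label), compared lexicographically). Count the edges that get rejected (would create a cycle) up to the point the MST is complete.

Kruskal: consider edges lightest-first.
R T (3): add — endpoints in different components.
P T (6): add — endpoints in different components.
P W (10): add — endpoints in different components.
T X (11): add — endpoints in different components.
V W (12): add — endpoints in different components.
V X (14): skip — V and X already connected.
P S (16): add — endpoints in different components.
Edges rejected before the tree was complete: 1.

1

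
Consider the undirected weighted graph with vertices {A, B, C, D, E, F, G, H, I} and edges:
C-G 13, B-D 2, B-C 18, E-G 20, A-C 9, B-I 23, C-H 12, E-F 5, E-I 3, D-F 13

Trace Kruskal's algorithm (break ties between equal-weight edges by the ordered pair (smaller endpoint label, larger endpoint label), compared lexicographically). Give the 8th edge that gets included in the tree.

B-C

Kruskal: consider edges lightest-first.
B-D (2): add — endpoints in different components.
E-I (3): add — endpoints in different components.
E-F (5): add — endpoints in different components.
A-C (9): add — endpoints in different components.
C-H (12): add — endpoints in different components.
C-G (13): add — endpoints in different components.
D-F (13): add — endpoints in different components.
B-C (18): add — endpoints in different components.
The 8th edge added is B-C.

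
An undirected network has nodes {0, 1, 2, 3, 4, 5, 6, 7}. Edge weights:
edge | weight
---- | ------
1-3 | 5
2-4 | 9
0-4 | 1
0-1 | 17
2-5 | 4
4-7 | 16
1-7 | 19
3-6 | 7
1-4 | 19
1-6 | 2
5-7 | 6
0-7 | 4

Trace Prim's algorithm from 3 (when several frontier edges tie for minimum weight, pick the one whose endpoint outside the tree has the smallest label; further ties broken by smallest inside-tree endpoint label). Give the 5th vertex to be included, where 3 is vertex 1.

Grow the tree from 3 using Prim:
Step 1: frontier [1-3 5, 3-6 7] → take 1-3 (5); add 1.
Step 2: frontier [1-6 2, 0-1 17, 1-4 19, 1-7 19, 3-6 7] → take 1-6 (2); add 6.
Step 3: frontier [0-1 17, 1-4 19, 1-7 19] → take 0-1 (17); add 0.
Step 4: frontier [0-4 1, 0-7 4, 1-4 19, 1-7 19] → take 0-4 (1); add 4.
Step 5: frontier [0-7 4, 1-7 19, 2-4 9, 4-7 16] → take 0-7 (4); add 7.
Step 6: frontier [2-4 9, 5-7 6] → take 5-7 (6); add 5.
Step 7: frontier [2-4 9, 2-5 4] → take 2-5 (4); add 2.
Vertex order: 3, 1, 6, 0, 4, 7, 5, 2. The 5th vertex is 4.

4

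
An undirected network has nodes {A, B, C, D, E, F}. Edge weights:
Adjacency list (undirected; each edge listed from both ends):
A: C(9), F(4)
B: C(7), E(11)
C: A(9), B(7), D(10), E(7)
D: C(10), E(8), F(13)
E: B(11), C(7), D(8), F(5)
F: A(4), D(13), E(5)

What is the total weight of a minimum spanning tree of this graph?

31

Prim's algorithm from A:
Step 1: frontier [A-F 4, A-C 9] → take A-F (4); add F.
Step 2: frontier [A-C 9, E-F 5, D-F 13] → take E-F (5); add E.
Step 3: frontier [A-C 9, C-E 7, D-E 8, B-E 11, D-F 13] → take C-E (7); add C.
Step 4: frontier [B-C 7, C-D 10, D-E 8, B-E 11, D-F 13] → take B-C (7); add B.
Step 5: frontier [C-D 10, D-E 8, D-F 13] → take D-E (8); add D.
MST edges: A-F, E-F, C-E, B-C, D-E; total weight 4+5+7+7+8 = 31.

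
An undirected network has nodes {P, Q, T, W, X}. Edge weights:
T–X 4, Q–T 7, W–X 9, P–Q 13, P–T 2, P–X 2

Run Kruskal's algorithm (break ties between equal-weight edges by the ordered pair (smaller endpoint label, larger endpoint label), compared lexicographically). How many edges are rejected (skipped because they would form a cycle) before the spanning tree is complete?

1

Kruskal: consider edges lightest-first.
P–T (2): add. Components now {Q} {X} {P,T} {W}
P–X (2): add. Components now {Q} {P,T,X} {W}
T–X (4): skip — X and T already connected.
Q–T (7): add. Components now {P,Q,T,X} {W}
W–X (9): add. Components now {P,Q,T,W,X}
Edges rejected before the tree was complete: 1.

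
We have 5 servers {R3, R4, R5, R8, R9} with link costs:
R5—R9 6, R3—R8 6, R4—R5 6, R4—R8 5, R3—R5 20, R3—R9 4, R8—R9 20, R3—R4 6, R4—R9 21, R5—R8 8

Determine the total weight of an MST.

Kruskal's algorithm — process edges by increasing weight (ties by edge label):
R3—R9 (4): add — endpoints in different components.
R4—R8 (5): add — endpoints in different components.
R3—R4 (6): add — endpoints in different components.
R3—R8 (6): skip — R3 and R8 already connected.
R4—R5 (6): add — endpoints in different components.
MST edges: R3—R9, R4—R8, R3—R4, R4—R5; total weight 4+5+6+6 = 21.

21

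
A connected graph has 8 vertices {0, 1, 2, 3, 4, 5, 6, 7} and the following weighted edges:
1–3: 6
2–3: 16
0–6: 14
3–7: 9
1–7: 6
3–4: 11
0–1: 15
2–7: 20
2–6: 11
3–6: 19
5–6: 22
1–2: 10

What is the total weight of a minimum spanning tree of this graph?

80

Kruskal: consider edges lightest-first.
1–3 (6): add — endpoints in different components.
1–7 (6): add — endpoints in different components.
3–7 (9): skip — 3 and 7 already connected.
1–2 (10): add — endpoints in different components.
2–6 (11): add — endpoints in different components.
3–4 (11): add — endpoints in different components.
0–6 (14): add — endpoints in different components.
0–1 (15): skip — 0 and 1 already connected.
2–3 (16): skip — 2 and 3 already connected.
3–6 (19): skip — 3 and 6 already connected.
2–7 (20): skip — 2 and 7 already connected.
5–6 (22): add — endpoints in different components.
MST edges: 1–3, 1–7, 1–2, 2–6, 3–4, 0–6, 5–6; total weight 6+6+10+11+11+14+22 = 80.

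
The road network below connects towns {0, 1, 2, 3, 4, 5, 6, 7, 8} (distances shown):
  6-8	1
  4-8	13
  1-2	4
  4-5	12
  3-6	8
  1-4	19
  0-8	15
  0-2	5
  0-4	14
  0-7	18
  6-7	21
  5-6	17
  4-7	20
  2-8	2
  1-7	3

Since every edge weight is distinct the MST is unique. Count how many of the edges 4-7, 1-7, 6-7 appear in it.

Sort edges by weight, then run Kruskal:
6-8 (1): add — endpoints in different components.
2-8 (2): add — endpoints in different components.
1-7 (3): add — endpoints in different components.
1-2 (4): add — endpoints in different components.
0-2 (5): add — endpoints in different components.
3-6 (8): add — endpoints in different components.
4-5 (12): add — endpoints in different components.
4-8 (13): add — endpoints in different components.
MST edge set: {6-8, 2-8, 1-7, 1-2, 0-2, 3-6, 4-5, 4-8}.
Of the listed edges, {1-7} are in the MST → 1.

1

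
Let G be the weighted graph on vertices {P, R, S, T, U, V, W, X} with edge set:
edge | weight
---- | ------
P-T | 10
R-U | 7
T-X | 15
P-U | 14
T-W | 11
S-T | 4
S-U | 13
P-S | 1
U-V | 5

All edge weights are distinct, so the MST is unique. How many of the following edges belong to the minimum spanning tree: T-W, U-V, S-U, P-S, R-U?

5

Kruskal: consider edges lightest-first.
P-S (1): add — endpoints in different components.
S-T (4): add — endpoints in different components.
U-V (5): add — endpoints in different components.
R-U (7): add — endpoints in different components.
P-T (10): skip — P and T already connected.
T-W (11): add — endpoints in different components.
S-U (13): add — endpoints in different components.
P-U (14): skip — U and P already connected.
T-X (15): add — endpoints in different components.
MST edge set: {P-S, S-T, U-V, R-U, T-W, S-U, T-X}.
Of the listed edges, {T-W, U-V, S-U, P-S, R-U} are in the MST → 5.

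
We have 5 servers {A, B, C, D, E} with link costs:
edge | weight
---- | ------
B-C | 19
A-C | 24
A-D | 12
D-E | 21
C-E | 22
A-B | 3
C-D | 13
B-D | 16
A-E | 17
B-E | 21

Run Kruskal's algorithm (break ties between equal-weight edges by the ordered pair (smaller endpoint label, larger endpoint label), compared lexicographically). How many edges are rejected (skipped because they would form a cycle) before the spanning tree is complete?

1

Sort edges by weight, then run Kruskal:
A-B (3): add. Components now {A,B} {C} {D} {E}
A-D (12): add. Components now {A,B,D} {C} {E}
C-D (13): add. Components now {A,B,C,D} {E}
B-D (16): skip — B and D already connected.
A-E (17): add. Components now {A,B,C,D,E}
Edges rejected before the tree was complete: 1.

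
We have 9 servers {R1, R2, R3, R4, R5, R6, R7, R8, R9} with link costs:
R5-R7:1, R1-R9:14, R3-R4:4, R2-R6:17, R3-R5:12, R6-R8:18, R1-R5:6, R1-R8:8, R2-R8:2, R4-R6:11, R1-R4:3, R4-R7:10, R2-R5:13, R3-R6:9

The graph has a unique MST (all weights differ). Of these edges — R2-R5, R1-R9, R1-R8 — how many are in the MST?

Kruskal: consider edges lightest-first.
R5-R7 (1): add — endpoints in different components.
R2-R8 (2): add — endpoints in different components.
R1-R4 (3): add — endpoints in different components.
R3-R4 (4): add — endpoints in different components.
R1-R5 (6): add — endpoints in different components.
R1-R8 (8): add — endpoints in different components.
R3-R6 (9): add — endpoints in different components.
R4-R7 (10): skip — R7 and R4 already connected.
R4-R6 (11): skip — R6 and R4 already connected.
R3-R5 (12): skip — R3 and R5 already connected.
R2-R5 (13): skip — R2 and R5 already connected.
R1-R9 (14): add — endpoints in different components.
MST edge set: {R5-R7, R2-R8, R1-R4, R3-R4, R1-R5, R1-R8, R3-R6, R1-R9}.
Of the listed edges, {R1-R9, R1-R8} are in the MST → 2.

2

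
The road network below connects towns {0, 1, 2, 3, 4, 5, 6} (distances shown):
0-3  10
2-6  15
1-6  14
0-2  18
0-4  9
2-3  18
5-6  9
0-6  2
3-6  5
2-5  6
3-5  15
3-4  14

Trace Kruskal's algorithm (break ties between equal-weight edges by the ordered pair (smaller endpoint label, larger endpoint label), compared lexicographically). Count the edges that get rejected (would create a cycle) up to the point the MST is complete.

1

Kruskal: consider edges lightest-first.
0-6 (2): add. Components now {0,6} {1} {2} {3} {4} {5}
3-6 (5): add. Components now {0,3,6} {1} {2} {4} {5}
2-5 (6): add. Components now {0,3,6} {1} {2,5} {4}
0-4 (9): add. Components now {0,3,4,6} {1} {2,5}
5-6 (9): add. Components now {0,2,3,4,5,6} {1}
0-3 (10): skip — 0 and 3 already connected.
1-6 (14): add. Components now {0,1,2,3,4,5,6}
Edges rejected before the tree was complete: 1.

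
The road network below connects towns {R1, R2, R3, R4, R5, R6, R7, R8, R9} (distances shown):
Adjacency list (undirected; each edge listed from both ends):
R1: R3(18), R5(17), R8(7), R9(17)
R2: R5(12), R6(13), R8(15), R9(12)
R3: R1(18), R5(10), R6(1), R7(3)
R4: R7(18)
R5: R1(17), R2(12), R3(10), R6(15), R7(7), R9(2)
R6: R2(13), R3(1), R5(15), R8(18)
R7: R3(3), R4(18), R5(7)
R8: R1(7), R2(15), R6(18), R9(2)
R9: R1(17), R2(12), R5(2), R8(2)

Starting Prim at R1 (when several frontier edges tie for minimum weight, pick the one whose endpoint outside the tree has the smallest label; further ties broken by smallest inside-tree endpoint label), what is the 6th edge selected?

R3-R6

Prim, starting at R1.
Step 1: cheapest edge leaving the tree is R1—R8 (7); add R8.
Step 2: cheapest edge leaving the tree is R8—R9 (2); add R9.
Step 3: cheapest edge leaving the tree is R5—R9 (2); add R5.
Step 4: cheapest edge leaving the tree is R5—R7 (7); add R7.
Step 5: cheapest edge leaving the tree is R3—R7 (3); add R3.
Step 6: cheapest edge leaving the tree is R3—R6 (1); add R6.
Step 7: cheapest edge leaving the tree is R2—R5 (12); add R2.
Step 8: cheapest edge leaving the tree is R4—R7 (18); add R4.
The 6th edge added is R3—R6.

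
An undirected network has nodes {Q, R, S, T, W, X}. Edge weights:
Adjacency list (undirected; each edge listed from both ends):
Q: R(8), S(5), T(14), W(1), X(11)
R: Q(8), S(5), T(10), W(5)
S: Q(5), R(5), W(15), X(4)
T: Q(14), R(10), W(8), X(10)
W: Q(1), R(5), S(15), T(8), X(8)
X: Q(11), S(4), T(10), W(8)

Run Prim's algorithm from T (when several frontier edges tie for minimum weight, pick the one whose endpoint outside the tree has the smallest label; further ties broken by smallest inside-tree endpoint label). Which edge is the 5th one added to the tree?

Prim, starting at T.
Step 1: cheapest edge leaving the tree is T—W (8); add W.
Step 2: cheapest edge leaving the tree is Q—W (1); add Q.
Step 3: cheapest edge leaving the tree is R—W (5); add R.
Step 4: cheapest edge leaving the tree is Q—S (5); add S.
Step 5: cheapest edge leaving the tree is S—X (4); add X.
The 5th edge added is S—X.

S-X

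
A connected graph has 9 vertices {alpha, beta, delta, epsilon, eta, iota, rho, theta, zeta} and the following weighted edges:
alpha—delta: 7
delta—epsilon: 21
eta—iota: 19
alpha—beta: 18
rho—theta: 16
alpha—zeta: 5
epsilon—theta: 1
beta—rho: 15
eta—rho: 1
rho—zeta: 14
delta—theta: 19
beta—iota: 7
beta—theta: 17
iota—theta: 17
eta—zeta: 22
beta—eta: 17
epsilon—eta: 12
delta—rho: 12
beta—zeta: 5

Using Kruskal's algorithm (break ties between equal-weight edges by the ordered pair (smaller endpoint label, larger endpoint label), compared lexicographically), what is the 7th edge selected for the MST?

Kruskal's algorithm — process edges by increasing weight (ties by edge label):
epsilon—theta (1): add — endpoints in different components.
eta—rho (1): add — endpoints in different components.
alpha—zeta (5): add — endpoints in different components.
beta—zeta (5): add — endpoints in different components.
alpha—delta (7): add — endpoints in different components.
beta—iota (7): add — endpoints in different components.
delta—rho (12): add — endpoints in different components.
epsilon—eta (12): add — endpoints in different components.
The 7th edge added is delta—rho.

delta-rho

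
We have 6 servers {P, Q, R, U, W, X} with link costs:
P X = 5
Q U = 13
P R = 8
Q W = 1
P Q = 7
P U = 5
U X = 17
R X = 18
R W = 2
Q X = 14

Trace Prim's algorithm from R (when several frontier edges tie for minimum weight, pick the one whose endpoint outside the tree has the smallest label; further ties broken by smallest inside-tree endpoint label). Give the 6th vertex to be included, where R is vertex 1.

Prim's algorithm from R:
Step 1: cheapest edge leaving the tree is R W (2); add W.
Step 2: cheapest edge leaving the tree is Q W (1); add Q.
Step 3: cheapest edge leaving the tree is P Q (7); add P.
Step 4: cheapest edge leaving the tree is P U (5); add U.
Step 5: cheapest edge leaving the tree is P X (5); add X.
Vertex order: R, W, Q, P, U, X. The 6th vertex is X.

X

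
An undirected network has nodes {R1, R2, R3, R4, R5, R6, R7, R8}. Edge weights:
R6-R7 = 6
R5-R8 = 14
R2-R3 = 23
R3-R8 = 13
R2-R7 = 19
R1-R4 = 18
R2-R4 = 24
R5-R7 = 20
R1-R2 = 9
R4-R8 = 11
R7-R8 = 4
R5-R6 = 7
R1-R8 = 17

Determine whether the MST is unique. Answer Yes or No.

Yes

Kruskal: consider edges lightest-first.
R7-R8 (4): add — endpoints in different components.
R6-R7 (6): add — endpoints in different components.
R5-R6 (7): add — endpoints in different components.
R1-R2 (9): add — endpoints in different components.
R4-R8 (11): add — endpoints in different components.
R3-R8 (13): add — endpoints in different components.
R5-R8 (14): skip — R5 and R8 already connected.
R1-R8 (17): add — endpoints in different components.
Every non-tree edge has weight strictly greater than the heaviest edge on the tree path between its endpoints, so the MST is unique.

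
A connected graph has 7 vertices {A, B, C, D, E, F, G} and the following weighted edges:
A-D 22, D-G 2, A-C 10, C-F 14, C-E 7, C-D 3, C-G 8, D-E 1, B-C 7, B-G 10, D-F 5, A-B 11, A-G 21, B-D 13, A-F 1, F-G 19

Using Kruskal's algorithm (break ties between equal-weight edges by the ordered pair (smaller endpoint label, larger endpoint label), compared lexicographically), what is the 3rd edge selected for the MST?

Kruskal's algorithm — process edges by increasing weight (ties by edge label):
A-F (1): add — endpoints in different components.
D-E (1): add — endpoints in different components.
D-G (2): add — endpoints in different components.
C-D (3): add — endpoints in different components.
D-F (5): add — endpoints in different components.
B-C (7): add — endpoints in different components.
The 3rd edge added is D-G.

D-G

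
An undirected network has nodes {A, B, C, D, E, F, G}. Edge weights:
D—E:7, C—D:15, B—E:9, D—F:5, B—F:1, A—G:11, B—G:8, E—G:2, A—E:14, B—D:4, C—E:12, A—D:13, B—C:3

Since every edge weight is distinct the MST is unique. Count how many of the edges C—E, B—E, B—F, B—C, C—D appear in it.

Kruskal: consider edges lightest-first.
B—F (1): add. Components now {A} {B,F} {C} {D} {E} {G}
E—G (2): add. Components now {A} {B,F} {C} {D} {E,G}
B—C (3): add. Components now {A} {B,C,F} {D} {E,G}
B—D (4): add. Components now {A} {B,C,D,F} {E,G}
D—F (5): skip — D and F already connected.
D—E (7): add. Components now {A} {B,C,D,E,F,G}
B—G (8): skip — B and G already connected.
B—E (9): skip — B and E already connected.
A—G (11): add. Components now {A,B,C,D,E,F,G}
MST edge set: {B—F, E—G, B—C, B—D, D—E, A—G}.
Of the listed edges, {B—F, B—C} are in the MST → 2.

2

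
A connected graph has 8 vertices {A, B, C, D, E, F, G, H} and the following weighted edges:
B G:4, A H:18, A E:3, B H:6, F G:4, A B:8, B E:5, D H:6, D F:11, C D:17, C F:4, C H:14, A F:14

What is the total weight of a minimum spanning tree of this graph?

Prim, starting at F.
Step 1: frontier [C F 4, F G 4, D F 11, A F 14] → take C F (4); add C.
Step 2: frontier [C H 14, C D 17, F G 4, D F 11, A F 14] → take F G (4); add G.
Step 3: frontier [C H 14, C D 17, D F 11, A F 14, B G 4] → take B G (4); add B.
Step 4: frontier [B E 5, B H 6, A B 8, C H 14, C D 17, D F 11, A F 14] → take B E (5); add E.
Step 5: frontier [B H 6, A B 8, C H 14, C D 17, A E 3, D F 11, A F 14] → take A E (3); add A.
Step 6: frontier [A H 18, B H 6, C H 14, C D 17, D F 11] → take B H (6); add H.
Step 7: frontier [C D 17, D F 11, D H 6] → take D H (6); add D.
MST edges: C F, F G, B G, B E, A E, B H, D H; total weight 4+4+4+5+3+6+6 = 32.

32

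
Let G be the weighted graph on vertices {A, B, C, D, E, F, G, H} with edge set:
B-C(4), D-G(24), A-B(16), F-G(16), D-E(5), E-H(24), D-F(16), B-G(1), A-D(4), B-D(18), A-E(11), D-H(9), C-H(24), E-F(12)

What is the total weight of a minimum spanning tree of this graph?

Kruskal's algorithm — process edges by increasing weight (ties by edge label):
B-G (1): add — endpoints in different components.
A-D (4): add — endpoints in different components.
B-C (4): add — endpoints in different components.
D-E (5): add — endpoints in different components.
D-H (9): add — endpoints in different components.
A-E (11): skip — A and E already connected.
E-F (12): add — endpoints in different components.
A-B (16): add — endpoints in different components.
MST edges: B-G, A-D, B-C, D-E, D-H, E-F, A-B; total weight 1+4+4+5+9+12+16 = 51.

51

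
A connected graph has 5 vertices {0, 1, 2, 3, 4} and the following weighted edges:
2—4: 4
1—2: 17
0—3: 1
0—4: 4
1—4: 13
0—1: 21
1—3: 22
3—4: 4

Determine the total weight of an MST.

22

Kruskal's algorithm — process edges by increasing weight (ties by edge label):
0—3 (1): add. Components now {0,3} {1} {2} {4}
0—4 (4): add. Components now {0,3,4} {1} {2}
2—4 (4): add. Components now {0,2,3,4} {1}
3—4 (4): skip — 3 and 4 already connected.
1—4 (13): add. Components now {0,1,2,3,4}
MST edges: 0—3, 0—4, 2—4, 1—4; total weight 1+4+4+13 = 22.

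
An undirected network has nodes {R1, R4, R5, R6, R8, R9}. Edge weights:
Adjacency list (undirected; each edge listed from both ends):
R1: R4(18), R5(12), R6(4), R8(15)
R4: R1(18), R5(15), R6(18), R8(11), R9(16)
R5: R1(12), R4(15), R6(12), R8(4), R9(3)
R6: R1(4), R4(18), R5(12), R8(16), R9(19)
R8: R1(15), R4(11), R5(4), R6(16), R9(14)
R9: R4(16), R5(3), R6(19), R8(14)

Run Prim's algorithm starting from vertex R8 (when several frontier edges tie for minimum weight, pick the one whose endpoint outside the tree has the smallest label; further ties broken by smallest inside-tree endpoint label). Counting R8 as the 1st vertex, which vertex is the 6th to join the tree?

Prim's algorithm from R8:
Step 1: cheapest edge leaving the tree is R5 R8 (4); add R5.
Step 2: cheapest edge leaving the tree is R5 R9 (3); add R9.
Step 3: cheapest edge leaving the tree is R4 R8 (11); add R4.
Step 4: cheapest edge leaving the tree is R1 R5 (12); add R1.
Step 5: cheapest edge leaving the tree is R1 R6 (4); add R6.
Vertex order: R8, R5, R9, R4, R1, R6. The 6th vertex is R6.

R6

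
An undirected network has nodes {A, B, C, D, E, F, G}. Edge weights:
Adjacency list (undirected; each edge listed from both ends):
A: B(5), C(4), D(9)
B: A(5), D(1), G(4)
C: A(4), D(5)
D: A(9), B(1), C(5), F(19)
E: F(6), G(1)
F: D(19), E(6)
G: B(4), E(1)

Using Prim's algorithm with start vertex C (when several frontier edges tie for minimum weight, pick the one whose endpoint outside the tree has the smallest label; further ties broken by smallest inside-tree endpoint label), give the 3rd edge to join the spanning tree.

B-D

Prim, starting at C.
Step 1: cheapest edge leaving the tree is A-C (4); add A.
Step 2: cheapest edge leaving the tree is A-B (5); add B.
Step 3: cheapest edge leaving the tree is B-D (1); add D.
Step 4: cheapest edge leaving the tree is B-G (4); add G.
Step 5: cheapest edge leaving the tree is E-G (1); add E.
Step 6: cheapest edge leaving the tree is E-F (6); add F.
The 3rd edge added is B-D.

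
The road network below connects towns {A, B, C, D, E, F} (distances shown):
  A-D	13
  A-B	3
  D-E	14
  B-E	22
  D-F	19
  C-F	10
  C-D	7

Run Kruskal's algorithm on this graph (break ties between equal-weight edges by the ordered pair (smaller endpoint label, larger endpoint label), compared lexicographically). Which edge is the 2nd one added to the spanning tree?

C-D

Kruskal's algorithm — process edges by increasing weight (ties by edge label):
A-B (3): add — endpoints in different components.
C-D (7): add — endpoints in different components.
C-F (10): add — endpoints in different components.
A-D (13): add — endpoints in different components.
D-E (14): add — endpoints in different components.
The 2nd edge added is C-D.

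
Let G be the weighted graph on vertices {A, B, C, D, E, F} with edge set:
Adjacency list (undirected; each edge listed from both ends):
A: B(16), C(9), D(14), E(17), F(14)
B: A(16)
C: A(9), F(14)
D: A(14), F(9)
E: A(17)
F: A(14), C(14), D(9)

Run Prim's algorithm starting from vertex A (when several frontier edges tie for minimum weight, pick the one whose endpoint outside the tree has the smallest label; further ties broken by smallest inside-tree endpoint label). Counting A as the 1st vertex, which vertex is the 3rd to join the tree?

Prim, starting at A.
Step 1: cheapest edge leaving the tree is A–C (9); add C.
Step 2: cheapest edge leaving the tree is A–D (14); add D.
Step 3: cheapest edge leaving the tree is D–F (9); add F.
Step 4: cheapest edge leaving the tree is A–B (16); add B.
Step 5: cheapest edge leaving the tree is A–E (17); add E.
Vertex order: A, C, D, F, B, E. The 3rd vertex is D.

D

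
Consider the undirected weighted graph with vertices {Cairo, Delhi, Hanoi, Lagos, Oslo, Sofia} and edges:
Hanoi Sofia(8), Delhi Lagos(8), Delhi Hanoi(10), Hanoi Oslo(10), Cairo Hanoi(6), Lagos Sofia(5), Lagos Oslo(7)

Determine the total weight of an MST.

Prim's algorithm from Sofia:
Step 1: cheapest edge leaving the tree is Lagos Sofia (5); add Lagos.
Step 2: cheapest edge leaving the tree is Lagos Oslo (7); add Oslo.
Step 3: cheapest edge leaving the tree is Delhi Lagos (8); add Delhi.
Step 4: cheapest edge leaving the tree is Hanoi Sofia (8); add Hanoi.
Step 5: cheapest edge leaving the tree is Cairo Hanoi (6); add Cairo.
MST edges: Lagos Sofia, Lagos Oslo, Delhi Lagos, Hanoi Sofia, Cairo Hanoi; total weight 5+7+8+8+6 = 34.

34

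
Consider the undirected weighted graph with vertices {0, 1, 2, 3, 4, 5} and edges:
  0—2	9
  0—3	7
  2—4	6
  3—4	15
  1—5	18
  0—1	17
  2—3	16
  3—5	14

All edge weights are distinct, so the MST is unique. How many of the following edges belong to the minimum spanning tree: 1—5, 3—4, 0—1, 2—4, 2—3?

2

Kruskal's algorithm — process edges by increasing weight (ties by edge label):
2—4 (6): add. Components now {0} {1} {2,4} {3} {5}
0—3 (7): add. Components now {0,3} {1} {2,4} {5}
0—2 (9): add. Components now {0,2,3,4} {1} {5}
3—5 (14): add. Components now {0,2,3,4,5} {1}
3—4 (15): skip — 3 and 4 already connected.
2—3 (16): skip — 2 and 3 already connected.
0—1 (17): add. Components now {0,1,2,3,4,5}
MST edge set: {2—4, 0—3, 0—2, 3—5, 0—1}.
Of the listed edges, {0—1, 2—4} are in the MST → 2.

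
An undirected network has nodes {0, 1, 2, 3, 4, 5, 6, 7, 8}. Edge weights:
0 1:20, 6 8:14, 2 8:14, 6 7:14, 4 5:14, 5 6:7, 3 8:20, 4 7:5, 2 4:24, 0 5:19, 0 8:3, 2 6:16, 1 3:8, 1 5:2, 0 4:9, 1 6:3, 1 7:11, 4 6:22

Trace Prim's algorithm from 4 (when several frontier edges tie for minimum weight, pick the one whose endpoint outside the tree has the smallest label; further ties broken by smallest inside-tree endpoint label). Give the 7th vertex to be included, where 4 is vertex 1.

6

Prim's algorithm from 4:
Step 1: cheapest edge leaving the tree is 4 7 (5); add 7.
Step 2: cheapest edge leaving the tree is 0 4 (9); add 0.
Step 3: cheapest edge leaving the tree is 0 8 (3); add 8.
Step 4: cheapest edge leaving the tree is 1 7 (11); add 1.
Step 5: cheapest edge leaving the tree is 1 5 (2); add 5.
Step 6: cheapest edge leaving the tree is 1 6 (3); add 6.
Step 7: cheapest edge leaving the tree is 1 3 (8); add 3.
Step 8: cheapest edge leaving the tree is 2 8 (14); add 2.
Vertex order: 4, 7, 0, 8, 1, 5, 6, 3, 2. The 7th vertex is 6.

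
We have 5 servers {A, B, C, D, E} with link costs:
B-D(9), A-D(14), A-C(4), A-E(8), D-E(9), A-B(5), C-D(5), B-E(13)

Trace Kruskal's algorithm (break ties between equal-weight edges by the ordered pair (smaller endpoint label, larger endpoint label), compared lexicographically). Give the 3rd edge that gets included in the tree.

Kruskal's algorithm — process edges by increasing weight (ties by edge label):
A-C (4): add — endpoints in different components.
A-B (5): add — endpoints in different components.
C-D (5): add — endpoints in different components.
A-E (8): add — endpoints in different components.
The 3rd edge added is C-D.

C-D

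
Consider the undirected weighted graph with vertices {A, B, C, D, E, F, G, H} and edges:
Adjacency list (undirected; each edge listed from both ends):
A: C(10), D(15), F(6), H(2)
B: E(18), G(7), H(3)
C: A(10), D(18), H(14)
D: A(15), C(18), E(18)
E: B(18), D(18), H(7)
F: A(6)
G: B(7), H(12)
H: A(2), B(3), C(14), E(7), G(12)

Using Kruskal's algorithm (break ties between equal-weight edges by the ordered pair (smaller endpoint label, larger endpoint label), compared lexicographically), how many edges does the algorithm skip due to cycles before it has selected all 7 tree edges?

Kruskal: consider edges lightest-first.
A–H (2): add — endpoints in different components.
B–H (3): add — endpoints in different components.
A–F (6): add — endpoints in different components.
B–G (7): add — endpoints in different components.
E–H (7): add — endpoints in different components.
A–C (10): add — endpoints in different components.
G–H (12): skip — G and H already connected.
C–H (14): skip — C and H already connected.
A–D (15): add — endpoints in different components.
Edges rejected before the tree was complete: 2.

2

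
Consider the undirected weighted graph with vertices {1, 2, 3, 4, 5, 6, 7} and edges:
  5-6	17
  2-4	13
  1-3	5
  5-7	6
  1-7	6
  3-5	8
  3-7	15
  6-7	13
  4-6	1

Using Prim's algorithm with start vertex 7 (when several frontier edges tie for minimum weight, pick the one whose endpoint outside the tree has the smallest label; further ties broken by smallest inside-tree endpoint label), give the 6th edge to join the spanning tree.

2-4

Prim, starting at 7.
Step 1: cheapest edge leaving the tree is 1-7 (6); add 1.
Step 2: cheapest edge leaving the tree is 1-3 (5); add 3.
Step 3: cheapest edge leaving the tree is 5-7 (6); add 5.
Step 4: cheapest edge leaving the tree is 6-7 (13); add 6.
Step 5: cheapest edge leaving the tree is 4-6 (1); add 4.
Step 6: cheapest edge leaving the tree is 2-4 (13); add 2.
The 6th edge added is 2-4.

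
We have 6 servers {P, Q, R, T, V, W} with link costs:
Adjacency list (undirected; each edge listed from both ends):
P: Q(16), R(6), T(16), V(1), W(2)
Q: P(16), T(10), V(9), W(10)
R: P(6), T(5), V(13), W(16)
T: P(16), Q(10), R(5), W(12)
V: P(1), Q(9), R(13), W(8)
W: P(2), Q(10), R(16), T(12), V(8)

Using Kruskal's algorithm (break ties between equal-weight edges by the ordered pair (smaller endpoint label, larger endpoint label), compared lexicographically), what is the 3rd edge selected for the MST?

Sort edges by weight, then run Kruskal:
P—V (1): add. Components now {T} {R} {W} {P,V} {Q}
P—W (2): add. Components now {T} {R} {P,V,W} {Q}
R—T (5): add. Components now {R,T} {P,V,W} {Q}
P—R (6): add. Components now {P,R,T,V,W} {Q}
V—W (8): skip — W and V already connected.
Q—V (9): add. Components now {P,Q,R,T,V,W}
The 3rd edge added is R—T.

R-T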